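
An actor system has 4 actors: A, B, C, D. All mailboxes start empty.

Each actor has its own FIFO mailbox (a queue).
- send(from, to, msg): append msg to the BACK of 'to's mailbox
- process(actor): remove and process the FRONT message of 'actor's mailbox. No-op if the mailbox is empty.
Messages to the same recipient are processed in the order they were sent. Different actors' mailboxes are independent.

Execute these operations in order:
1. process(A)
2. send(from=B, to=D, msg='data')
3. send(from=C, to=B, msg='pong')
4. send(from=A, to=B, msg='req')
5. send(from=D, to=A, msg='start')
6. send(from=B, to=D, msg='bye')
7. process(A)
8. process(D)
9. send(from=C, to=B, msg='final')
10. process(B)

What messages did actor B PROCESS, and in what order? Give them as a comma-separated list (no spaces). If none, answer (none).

Answer: pong

Derivation:
After 1 (process(A)): A:[] B:[] C:[] D:[]
After 2 (send(from=B, to=D, msg='data')): A:[] B:[] C:[] D:[data]
After 3 (send(from=C, to=B, msg='pong')): A:[] B:[pong] C:[] D:[data]
After 4 (send(from=A, to=B, msg='req')): A:[] B:[pong,req] C:[] D:[data]
After 5 (send(from=D, to=A, msg='start')): A:[start] B:[pong,req] C:[] D:[data]
After 6 (send(from=B, to=D, msg='bye')): A:[start] B:[pong,req] C:[] D:[data,bye]
After 7 (process(A)): A:[] B:[pong,req] C:[] D:[data,bye]
After 8 (process(D)): A:[] B:[pong,req] C:[] D:[bye]
After 9 (send(from=C, to=B, msg='final')): A:[] B:[pong,req,final] C:[] D:[bye]
After 10 (process(B)): A:[] B:[req,final] C:[] D:[bye]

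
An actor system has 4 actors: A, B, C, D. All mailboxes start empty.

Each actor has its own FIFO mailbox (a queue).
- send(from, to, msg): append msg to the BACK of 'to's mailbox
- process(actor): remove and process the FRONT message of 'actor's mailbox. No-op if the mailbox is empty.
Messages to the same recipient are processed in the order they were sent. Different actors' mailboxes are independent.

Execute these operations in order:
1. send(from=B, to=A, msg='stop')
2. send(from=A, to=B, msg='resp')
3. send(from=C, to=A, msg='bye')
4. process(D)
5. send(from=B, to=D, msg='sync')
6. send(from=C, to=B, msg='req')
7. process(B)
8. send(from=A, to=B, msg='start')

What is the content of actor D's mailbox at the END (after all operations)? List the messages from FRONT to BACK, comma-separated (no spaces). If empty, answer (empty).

After 1 (send(from=B, to=A, msg='stop')): A:[stop] B:[] C:[] D:[]
After 2 (send(from=A, to=B, msg='resp')): A:[stop] B:[resp] C:[] D:[]
After 3 (send(from=C, to=A, msg='bye')): A:[stop,bye] B:[resp] C:[] D:[]
After 4 (process(D)): A:[stop,bye] B:[resp] C:[] D:[]
After 5 (send(from=B, to=D, msg='sync')): A:[stop,bye] B:[resp] C:[] D:[sync]
After 6 (send(from=C, to=B, msg='req')): A:[stop,bye] B:[resp,req] C:[] D:[sync]
After 7 (process(B)): A:[stop,bye] B:[req] C:[] D:[sync]
After 8 (send(from=A, to=B, msg='start')): A:[stop,bye] B:[req,start] C:[] D:[sync]

Answer: sync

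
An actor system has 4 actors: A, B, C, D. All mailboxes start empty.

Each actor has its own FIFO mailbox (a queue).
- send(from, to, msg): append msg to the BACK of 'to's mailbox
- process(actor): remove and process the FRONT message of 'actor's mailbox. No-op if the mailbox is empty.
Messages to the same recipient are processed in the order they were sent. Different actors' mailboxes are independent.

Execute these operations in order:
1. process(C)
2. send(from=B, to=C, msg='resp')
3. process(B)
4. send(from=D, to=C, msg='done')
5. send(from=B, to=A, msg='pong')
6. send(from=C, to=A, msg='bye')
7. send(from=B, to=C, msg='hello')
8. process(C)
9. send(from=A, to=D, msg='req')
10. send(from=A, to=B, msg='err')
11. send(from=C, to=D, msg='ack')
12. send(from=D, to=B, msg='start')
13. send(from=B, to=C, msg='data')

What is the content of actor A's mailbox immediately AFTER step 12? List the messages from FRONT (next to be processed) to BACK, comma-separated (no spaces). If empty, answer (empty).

After 1 (process(C)): A:[] B:[] C:[] D:[]
After 2 (send(from=B, to=C, msg='resp')): A:[] B:[] C:[resp] D:[]
After 3 (process(B)): A:[] B:[] C:[resp] D:[]
After 4 (send(from=D, to=C, msg='done')): A:[] B:[] C:[resp,done] D:[]
After 5 (send(from=B, to=A, msg='pong')): A:[pong] B:[] C:[resp,done] D:[]
After 6 (send(from=C, to=A, msg='bye')): A:[pong,bye] B:[] C:[resp,done] D:[]
After 7 (send(from=B, to=C, msg='hello')): A:[pong,bye] B:[] C:[resp,done,hello] D:[]
After 8 (process(C)): A:[pong,bye] B:[] C:[done,hello] D:[]
After 9 (send(from=A, to=D, msg='req')): A:[pong,bye] B:[] C:[done,hello] D:[req]
After 10 (send(from=A, to=B, msg='err')): A:[pong,bye] B:[err] C:[done,hello] D:[req]
After 11 (send(from=C, to=D, msg='ack')): A:[pong,bye] B:[err] C:[done,hello] D:[req,ack]
After 12 (send(from=D, to=B, msg='start')): A:[pong,bye] B:[err,start] C:[done,hello] D:[req,ack]

pong,bye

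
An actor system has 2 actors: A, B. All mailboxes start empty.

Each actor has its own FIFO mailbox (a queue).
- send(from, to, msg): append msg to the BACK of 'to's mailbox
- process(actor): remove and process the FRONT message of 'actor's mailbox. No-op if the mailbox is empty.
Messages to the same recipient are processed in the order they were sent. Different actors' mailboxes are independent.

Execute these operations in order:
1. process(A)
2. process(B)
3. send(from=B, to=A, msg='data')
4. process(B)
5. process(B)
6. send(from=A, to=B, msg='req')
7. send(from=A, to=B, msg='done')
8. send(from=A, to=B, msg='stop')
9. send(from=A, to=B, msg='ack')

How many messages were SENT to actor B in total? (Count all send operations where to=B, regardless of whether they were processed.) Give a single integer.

Answer: 4

Derivation:
After 1 (process(A)): A:[] B:[]
After 2 (process(B)): A:[] B:[]
After 3 (send(from=B, to=A, msg='data')): A:[data] B:[]
After 4 (process(B)): A:[data] B:[]
After 5 (process(B)): A:[data] B:[]
After 6 (send(from=A, to=B, msg='req')): A:[data] B:[req]
After 7 (send(from=A, to=B, msg='done')): A:[data] B:[req,done]
After 8 (send(from=A, to=B, msg='stop')): A:[data] B:[req,done,stop]
After 9 (send(from=A, to=B, msg='ack')): A:[data] B:[req,done,stop,ack]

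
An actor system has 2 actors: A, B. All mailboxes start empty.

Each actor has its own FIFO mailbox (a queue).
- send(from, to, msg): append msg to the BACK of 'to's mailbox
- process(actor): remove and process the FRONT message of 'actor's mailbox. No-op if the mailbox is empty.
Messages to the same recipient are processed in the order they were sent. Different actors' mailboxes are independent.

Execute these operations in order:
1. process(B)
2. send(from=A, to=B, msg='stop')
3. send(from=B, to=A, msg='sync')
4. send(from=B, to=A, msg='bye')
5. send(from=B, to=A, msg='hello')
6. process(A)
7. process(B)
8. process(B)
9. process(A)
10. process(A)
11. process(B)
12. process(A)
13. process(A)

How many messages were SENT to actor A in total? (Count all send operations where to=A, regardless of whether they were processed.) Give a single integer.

Answer: 3

Derivation:
After 1 (process(B)): A:[] B:[]
After 2 (send(from=A, to=B, msg='stop')): A:[] B:[stop]
After 3 (send(from=B, to=A, msg='sync')): A:[sync] B:[stop]
After 4 (send(from=B, to=A, msg='bye')): A:[sync,bye] B:[stop]
After 5 (send(from=B, to=A, msg='hello')): A:[sync,bye,hello] B:[stop]
After 6 (process(A)): A:[bye,hello] B:[stop]
After 7 (process(B)): A:[bye,hello] B:[]
After 8 (process(B)): A:[bye,hello] B:[]
After 9 (process(A)): A:[hello] B:[]
After 10 (process(A)): A:[] B:[]
After 11 (process(B)): A:[] B:[]
After 12 (process(A)): A:[] B:[]
After 13 (process(A)): A:[] B:[]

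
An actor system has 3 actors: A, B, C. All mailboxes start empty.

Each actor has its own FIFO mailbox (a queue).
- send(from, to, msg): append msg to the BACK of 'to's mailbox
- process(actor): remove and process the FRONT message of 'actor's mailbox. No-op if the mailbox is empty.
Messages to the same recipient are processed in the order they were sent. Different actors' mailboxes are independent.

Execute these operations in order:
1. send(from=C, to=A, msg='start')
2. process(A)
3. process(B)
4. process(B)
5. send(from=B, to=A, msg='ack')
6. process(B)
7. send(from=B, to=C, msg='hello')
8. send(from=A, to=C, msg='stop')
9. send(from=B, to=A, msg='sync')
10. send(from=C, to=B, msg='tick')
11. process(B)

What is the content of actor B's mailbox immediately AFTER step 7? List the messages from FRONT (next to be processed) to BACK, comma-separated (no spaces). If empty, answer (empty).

After 1 (send(from=C, to=A, msg='start')): A:[start] B:[] C:[]
After 2 (process(A)): A:[] B:[] C:[]
After 3 (process(B)): A:[] B:[] C:[]
After 4 (process(B)): A:[] B:[] C:[]
After 5 (send(from=B, to=A, msg='ack')): A:[ack] B:[] C:[]
After 6 (process(B)): A:[ack] B:[] C:[]
After 7 (send(from=B, to=C, msg='hello')): A:[ack] B:[] C:[hello]

(empty)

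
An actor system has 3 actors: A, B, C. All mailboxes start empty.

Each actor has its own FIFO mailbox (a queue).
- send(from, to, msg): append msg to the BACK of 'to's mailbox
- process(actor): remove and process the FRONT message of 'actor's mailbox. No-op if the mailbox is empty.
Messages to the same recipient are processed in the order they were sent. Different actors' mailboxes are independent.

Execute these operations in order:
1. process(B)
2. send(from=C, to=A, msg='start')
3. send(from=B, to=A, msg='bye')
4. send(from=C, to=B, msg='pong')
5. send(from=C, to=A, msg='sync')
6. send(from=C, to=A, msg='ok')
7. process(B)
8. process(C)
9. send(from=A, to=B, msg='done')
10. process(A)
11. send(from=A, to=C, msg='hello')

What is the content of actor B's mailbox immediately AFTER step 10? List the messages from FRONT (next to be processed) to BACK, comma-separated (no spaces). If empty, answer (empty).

After 1 (process(B)): A:[] B:[] C:[]
After 2 (send(from=C, to=A, msg='start')): A:[start] B:[] C:[]
After 3 (send(from=B, to=A, msg='bye')): A:[start,bye] B:[] C:[]
After 4 (send(from=C, to=B, msg='pong')): A:[start,bye] B:[pong] C:[]
After 5 (send(from=C, to=A, msg='sync')): A:[start,bye,sync] B:[pong] C:[]
After 6 (send(from=C, to=A, msg='ok')): A:[start,bye,sync,ok] B:[pong] C:[]
After 7 (process(B)): A:[start,bye,sync,ok] B:[] C:[]
After 8 (process(C)): A:[start,bye,sync,ok] B:[] C:[]
After 9 (send(from=A, to=B, msg='done')): A:[start,bye,sync,ok] B:[done] C:[]
After 10 (process(A)): A:[bye,sync,ok] B:[done] C:[]

done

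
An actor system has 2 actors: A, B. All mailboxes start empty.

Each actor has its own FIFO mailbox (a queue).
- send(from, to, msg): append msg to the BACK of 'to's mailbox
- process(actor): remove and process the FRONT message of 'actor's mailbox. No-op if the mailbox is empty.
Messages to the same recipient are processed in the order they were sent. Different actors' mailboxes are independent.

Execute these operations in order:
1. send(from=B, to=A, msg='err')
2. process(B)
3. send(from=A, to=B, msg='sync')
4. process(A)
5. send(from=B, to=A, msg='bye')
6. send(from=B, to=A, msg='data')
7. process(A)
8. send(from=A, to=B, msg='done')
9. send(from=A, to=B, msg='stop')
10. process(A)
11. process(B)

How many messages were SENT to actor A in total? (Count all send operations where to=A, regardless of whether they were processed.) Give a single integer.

Answer: 3

Derivation:
After 1 (send(from=B, to=A, msg='err')): A:[err] B:[]
After 2 (process(B)): A:[err] B:[]
After 3 (send(from=A, to=B, msg='sync')): A:[err] B:[sync]
After 4 (process(A)): A:[] B:[sync]
After 5 (send(from=B, to=A, msg='bye')): A:[bye] B:[sync]
After 6 (send(from=B, to=A, msg='data')): A:[bye,data] B:[sync]
After 7 (process(A)): A:[data] B:[sync]
After 8 (send(from=A, to=B, msg='done')): A:[data] B:[sync,done]
After 9 (send(from=A, to=B, msg='stop')): A:[data] B:[sync,done,stop]
After 10 (process(A)): A:[] B:[sync,done,stop]
After 11 (process(B)): A:[] B:[done,stop]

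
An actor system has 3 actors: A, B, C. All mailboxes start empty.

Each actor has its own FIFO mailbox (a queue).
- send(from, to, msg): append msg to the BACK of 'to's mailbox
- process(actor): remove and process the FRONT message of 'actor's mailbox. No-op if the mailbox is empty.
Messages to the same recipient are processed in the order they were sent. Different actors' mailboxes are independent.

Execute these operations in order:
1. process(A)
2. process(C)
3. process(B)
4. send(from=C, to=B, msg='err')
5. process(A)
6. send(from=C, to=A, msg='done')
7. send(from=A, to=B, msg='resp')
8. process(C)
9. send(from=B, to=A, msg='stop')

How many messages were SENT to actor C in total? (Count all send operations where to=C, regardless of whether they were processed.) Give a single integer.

Answer: 0

Derivation:
After 1 (process(A)): A:[] B:[] C:[]
After 2 (process(C)): A:[] B:[] C:[]
After 3 (process(B)): A:[] B:[] C:[]
After 4 (send(from=C, to=B, msg='err')): A:[] B:[err] C:[]
After 5 (process(A)): A:[] B:[err] C:[]
After 6 (send(from=C, to=A, msg='done')): A:[done] B:[err] C:[]
After 7 (send(from=A, to=B, msg='resp')): A:[done] B:[err,resp] C:[]
After 8 (process(C)): A:[done] B:[err,resp] C:[]
After 9 (send(from=B, to=A, msg='stop')): A:[done,stop] B:[err,resp] C:[]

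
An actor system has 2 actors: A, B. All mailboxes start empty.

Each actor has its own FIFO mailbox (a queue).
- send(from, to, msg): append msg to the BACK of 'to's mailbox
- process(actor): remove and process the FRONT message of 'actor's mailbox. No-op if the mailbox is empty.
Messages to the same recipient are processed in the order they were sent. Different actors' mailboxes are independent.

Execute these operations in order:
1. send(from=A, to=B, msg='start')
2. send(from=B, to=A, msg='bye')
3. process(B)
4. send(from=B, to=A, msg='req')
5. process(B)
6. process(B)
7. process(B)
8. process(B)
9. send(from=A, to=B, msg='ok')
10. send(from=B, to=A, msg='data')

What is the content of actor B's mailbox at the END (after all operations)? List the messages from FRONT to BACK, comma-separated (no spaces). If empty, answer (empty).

After 1 (send(from=A, to=B, msg='start')): A:[] B:[start]
After 2 (send(from=B, to=A, msg='bye')): A:[bye] B:[start]
After 3 (process(B)): A:[bye] B:[]
After 4 (send(from=B, to=A, msg='req')): A:[bye,req] B:[]
After 5 (process(B)): A:[bye,req] B:[]
After 6 (process(B)): A:[bye,req] B:[]
After 7 (process(B)): A:[bye,req] B:[]
After 8 (process(B)): A:[bye,req] B:[]
After 9 (send(from=A, to=B, msg='ok')): A:[bye,req] B:[ok]
After 10 (send(from=B, to=A, msg='data')): A:[bye,req,data] B:[ok]

Answer: ok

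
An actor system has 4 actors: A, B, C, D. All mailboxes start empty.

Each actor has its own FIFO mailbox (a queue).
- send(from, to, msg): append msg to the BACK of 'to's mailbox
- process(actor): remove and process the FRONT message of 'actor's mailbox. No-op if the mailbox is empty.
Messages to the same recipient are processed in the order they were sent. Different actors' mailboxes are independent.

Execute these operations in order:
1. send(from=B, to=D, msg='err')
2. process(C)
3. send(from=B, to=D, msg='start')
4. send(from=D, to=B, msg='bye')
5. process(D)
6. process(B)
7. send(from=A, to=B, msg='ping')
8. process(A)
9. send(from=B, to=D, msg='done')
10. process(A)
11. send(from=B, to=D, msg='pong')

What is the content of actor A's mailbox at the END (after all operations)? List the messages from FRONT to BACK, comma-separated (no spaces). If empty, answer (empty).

After 1 (send(from=B, to=D, msg='err')): A:[] B:[] C:[] D:[err]
After 2 (process(C)): A:[] B:[] C:[] D:[err]
After 3 (send(from=B, to=D, msg='start')): A:[] B:[] C:[] D:[err,start]
After 4 (send(from=D, to=B, msg='bye')): A:[] B:[bye] C:[] D:[err,start]
After 5 (process(D)): A:[] B:[bye] C:[] D:[start]
After 6 (process(B)): A:[] B:[] C:[] D:[start]
After 7 (send(from=A, to=B, msg='ping')): A:[] B:[ping] C:[] D:[start]
After 8 (process(A)): A:[] B:[ping] C:[] D:[start]
After 9 (send(from=B, to=D, msg='done')): A:[] B:[ping] C:[] D:[start,done]
After 10 (process(A)): A:[] B:[ping] C:[] D:[start,done]
After 11 (send(from=B, to=D, msg='pong')): A:[] B:[ping] C:[] D:[start,done,pong]

Answer: (empty)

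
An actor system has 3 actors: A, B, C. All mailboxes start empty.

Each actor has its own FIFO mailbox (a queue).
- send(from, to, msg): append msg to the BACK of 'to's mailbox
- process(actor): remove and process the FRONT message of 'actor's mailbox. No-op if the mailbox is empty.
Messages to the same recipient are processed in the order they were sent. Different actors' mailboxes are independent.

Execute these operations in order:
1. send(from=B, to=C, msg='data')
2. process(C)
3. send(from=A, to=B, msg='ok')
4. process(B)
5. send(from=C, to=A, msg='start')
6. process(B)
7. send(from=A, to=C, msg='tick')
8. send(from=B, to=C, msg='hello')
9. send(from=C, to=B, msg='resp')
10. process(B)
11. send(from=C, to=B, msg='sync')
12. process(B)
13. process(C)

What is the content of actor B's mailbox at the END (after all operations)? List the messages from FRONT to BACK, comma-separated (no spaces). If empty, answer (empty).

Answer: (empty)

Derivation:
After 1 (send(from=B, to=C, msg='data')): A:[] B:[] C:[data]
After 2 (process(C)): A:[] B:[] C:[]
After 3 (send(from=A, to=B, msg='ok')): A:[] B:[ok] C:[]
After 4 (process(B)): A:[] B:[] C:[]
After 5 (send(from=C, to=A, msg='start')): A:[start] B:[] C:[]
After 6 (process(B)): A:[start] B:[] C:[]
After 7 (send(from=A, to=C, msg='tick')): A:[start] B:[] C:[tick]
After 8 (send(from=B, to=C, msg='hello')): A:[start] B:[] C:[tick,hello]
After 9 (send(from=C, to=B, msg='resp')): A:[start] B:[resp] C:[tick,hello]
After 10 (process(B)): A:[start] B:[] C:[tick,hello]
After 11 (send(from=C, to=B, msg='sync')): A:[start] B:[sync] C:[tick,hello]
After 12 (process(B)): A:[start] B:[] C:[tick,hello]
After 13 (process(C)): A:[start] B:[] C:[hello]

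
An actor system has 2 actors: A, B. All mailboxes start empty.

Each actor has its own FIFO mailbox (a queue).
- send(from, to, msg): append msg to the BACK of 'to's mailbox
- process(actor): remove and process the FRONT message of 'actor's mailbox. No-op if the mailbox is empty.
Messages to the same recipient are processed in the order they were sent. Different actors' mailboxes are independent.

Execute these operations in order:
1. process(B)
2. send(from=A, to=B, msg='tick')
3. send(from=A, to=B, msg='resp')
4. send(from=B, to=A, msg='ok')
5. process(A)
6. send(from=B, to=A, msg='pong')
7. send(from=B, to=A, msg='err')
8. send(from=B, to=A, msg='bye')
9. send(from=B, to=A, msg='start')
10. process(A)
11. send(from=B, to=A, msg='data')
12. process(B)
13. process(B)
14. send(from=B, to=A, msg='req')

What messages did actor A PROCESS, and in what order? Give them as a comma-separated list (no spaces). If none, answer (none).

Answer: ok,pong

Derivation:
After 1 (process(B)): A:[] B:[]
After 2 (send(from=A, to=B, msg='tick')): A:[] B:[tick]
After 3 (send(from=A, to=B, msg='resp')): A:[] B:[tick,resp]
After 4 (send(from=B, to=A, msg='ok')): A:[ok] B:[tick,resp]
After 5 (process(A)): A:[] B:[tick,resp]
After 6 (send(from=B, to=A, msg='pong')): A:[pong] B:[tick,resp]
After 7 (send(from=B, to=A, msg='err')): A:[pong,err] B:[tick,resp]
After 8 (send(from=B, to=A, msg='bye')): A:[pong,err,bye] B:[tick,resp]
After 9 (send(from=B, to=A, msg='start')): A:[pong,err,bye,start] B:[tick,resp]
After 10 (process(A)): A:[err,bye,start] B:[tick,resp]
After 11 (send(from=B, to=A, msg='data')): A:[err,bye,start,data] B:[tick,resp]
After 12 (process(B)): A:[err,bye,start,data] B:[resp]
After 13 (process(B)): A:[err,bye,start,data] B:[]
After 14 (send(from=B, to=A, msg='req')): A:[err,bye,start,data,req] B:[]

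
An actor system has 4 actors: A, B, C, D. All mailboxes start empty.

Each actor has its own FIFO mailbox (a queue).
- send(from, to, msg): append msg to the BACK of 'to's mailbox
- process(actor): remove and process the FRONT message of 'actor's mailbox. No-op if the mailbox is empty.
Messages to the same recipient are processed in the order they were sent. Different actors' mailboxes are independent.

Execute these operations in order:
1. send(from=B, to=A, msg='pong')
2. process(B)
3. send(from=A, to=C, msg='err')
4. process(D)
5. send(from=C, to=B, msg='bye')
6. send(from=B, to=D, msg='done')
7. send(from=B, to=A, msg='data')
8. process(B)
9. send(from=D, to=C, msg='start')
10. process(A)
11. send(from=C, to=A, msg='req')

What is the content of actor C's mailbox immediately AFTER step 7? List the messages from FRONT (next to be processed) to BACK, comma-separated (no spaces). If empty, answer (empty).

After 1 (send(from=B, to=A, msg='pong')): A:[pong] B:[] C:[] D:[]
After 2 (process(B)): A:[pong] B:[] C:[] D:[]
After 3 (send(from=A, to=C, msg='err')): A:[pong] B:[] C:[err] D:[]
After 4 (process(D)): A:[pong] B:[] C:[err] D:[]
After 5 (send(from=C, to=B, msg='bye')): A:[pong] B:[bye] C:[err] D:[]
After 6 (send(from=B, to=D, msg='done')): A:[pong] B:[bye] C:[err] D:[done]
After 7 (send(from=B, to=A, msg='data')): A:[pong,data] B:[bye] C:[err] D:[done]

err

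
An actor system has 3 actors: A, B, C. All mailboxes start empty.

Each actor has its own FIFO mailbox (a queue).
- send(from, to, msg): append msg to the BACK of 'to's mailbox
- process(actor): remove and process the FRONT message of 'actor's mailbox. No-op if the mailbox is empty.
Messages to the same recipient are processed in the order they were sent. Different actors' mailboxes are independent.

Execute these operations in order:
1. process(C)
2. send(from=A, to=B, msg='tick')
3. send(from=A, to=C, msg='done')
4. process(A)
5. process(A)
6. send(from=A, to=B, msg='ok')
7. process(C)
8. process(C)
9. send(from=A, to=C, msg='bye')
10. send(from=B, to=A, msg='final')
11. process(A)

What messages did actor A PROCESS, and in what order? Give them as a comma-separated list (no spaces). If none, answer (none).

Answer: final

Derivation:
After 1 (process(C)): A:[] B:[] C:[]
After 2 (send(from=A, to=B, msg='tick')): A:[] B:[tick] C:[]
After 3 (send(from=A, to=C, msg='done')): A:[] B:[tick] C:[done]
After 4 (process(A)): A:[] B:[tick] C:[done]
After 5 (process(A)): A:[] B:[tick] C:[done]
After 6 (send(from=A, to=B, msg='ok')): A:[] B:[tick,ok] C:[done]
After 7 (process(C)): A:[] B:[tick,ok] C:[]
After 8 (process(C)): A:[] B:[tick,ok] C:[]
After 9 (send(from=A, to=C, msg='bye')): A:[] B:[tick,ok] C:[bye]
After 10 (send(from=B, to=A, msg='final')): A:[final] B:[tick,ok] C:[bye]
After 11 (process(A)): A:[] B:[tick,ok] C:[bye]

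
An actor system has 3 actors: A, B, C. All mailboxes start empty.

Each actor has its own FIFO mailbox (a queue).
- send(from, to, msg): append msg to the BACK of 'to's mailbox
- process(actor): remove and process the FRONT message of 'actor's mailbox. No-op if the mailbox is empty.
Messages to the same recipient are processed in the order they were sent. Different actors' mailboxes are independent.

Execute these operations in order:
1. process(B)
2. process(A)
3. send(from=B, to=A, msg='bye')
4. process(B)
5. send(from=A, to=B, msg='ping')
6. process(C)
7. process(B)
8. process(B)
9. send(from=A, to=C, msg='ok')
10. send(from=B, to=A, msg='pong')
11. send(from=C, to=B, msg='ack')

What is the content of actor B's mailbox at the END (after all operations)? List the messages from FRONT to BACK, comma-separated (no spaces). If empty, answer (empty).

Answer: ack

Derivation:
After 1 (process(B)): A:[] B:[] C:[]
After 2 (process(A)): A:[] B:[] C:[]
After 3 (send(from=B, to=A, msg='bye')): A:[bye] B:[] C:[]
After 4 (process(B)): A:[bye] B:[] C:[]
After 5 (send(from=A, to=B, msg='ping')): A:[bye] B:[ping] C:[]
After 6 (process(C)): A:[bye] B:[ping] C:[]
After 7 (process(B)): A:[bye] B:[] C:[]
After 8 (process(B)): A:[bye] B:[] C:[]
After 9 (send(from=A, to=C, msg='ok')): A:[bye] B:[] C:[ok]
After 10 (send(from=B, to=A, msg='pong')): A:[bye,pong] B:[] C:[ok]
After 11 (send(from=C, to=B, msg='ack')): A:[bye,pong] B:[ack] C:[ok]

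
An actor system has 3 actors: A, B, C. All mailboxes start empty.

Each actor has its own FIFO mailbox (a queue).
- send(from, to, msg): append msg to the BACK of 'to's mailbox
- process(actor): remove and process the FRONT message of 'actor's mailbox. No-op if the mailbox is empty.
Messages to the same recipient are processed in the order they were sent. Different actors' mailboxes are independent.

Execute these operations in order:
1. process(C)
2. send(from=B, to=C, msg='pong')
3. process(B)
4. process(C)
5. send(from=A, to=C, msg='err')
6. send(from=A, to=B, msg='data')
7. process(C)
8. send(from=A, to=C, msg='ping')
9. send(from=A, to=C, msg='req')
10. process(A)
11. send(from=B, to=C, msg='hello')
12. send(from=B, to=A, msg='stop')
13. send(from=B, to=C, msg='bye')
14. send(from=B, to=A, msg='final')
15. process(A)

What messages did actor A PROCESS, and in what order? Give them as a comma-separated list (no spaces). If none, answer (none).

Answer: stop

Derivation:
After 1 (process(C)): A:[] B:[] C:[]
After 2 (send(from=B, to=C, msg='pong')): A:[] B:[] C:[pong]
After 3 (process(B)): A:[] B:[] C:[pong]
After 4 (process(C)): A:[] B:[] C:[]
After 5 (send(from=A, to=C, msg='err')): A:[] B:[] C:[err]
After 6 (send(from=A, to=B, msg='data')): A:[] B:[data] C:[err]
After 7 (process(C)): A:[] B:[data] C:[]
After 8 (send(from=A, to=C, msg='ping')): A:[] B:[data] C:[ping]
After 9 (send(from=A, to=C, msg='req')): A:[] B:[data] C:[ping,req]
After 10 (process(A)): A:[] B:[data] C:[ping,req]
After 11 (send(from=B, to=C, msg='hello')): A:[] B:[data] C:[ping,req,hello]
After 12 (send(from=B, to=A, msg='stop')): A:[stop] B:[data] C:[ping,req,hello]
After 13 (send(from=B, to=C, msg='bye')): A:[stop] B:[data] C:[ping,req,hello,bye]
After 14 (send(from=B, to=A, msg='final')): A:[stop,final] B:[data] C:[ping,req,hello,bye]
After 15 (process(A)): A:[final] B:[data] C:[ping,req,hello,bye]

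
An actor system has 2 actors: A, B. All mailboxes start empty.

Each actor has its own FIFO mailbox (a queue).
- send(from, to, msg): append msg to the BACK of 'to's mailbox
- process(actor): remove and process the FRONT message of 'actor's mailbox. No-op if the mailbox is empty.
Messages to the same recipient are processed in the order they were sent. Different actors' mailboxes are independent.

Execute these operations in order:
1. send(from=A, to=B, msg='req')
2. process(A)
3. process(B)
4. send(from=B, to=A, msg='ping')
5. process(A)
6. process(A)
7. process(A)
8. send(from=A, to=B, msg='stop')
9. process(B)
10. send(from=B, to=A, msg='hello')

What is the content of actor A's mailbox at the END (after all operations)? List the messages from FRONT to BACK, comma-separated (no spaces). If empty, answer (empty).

After 1 (send(from=A, to=B, msg='req')): A:[] B:[req]
After 2 (process(A)): A:[] B:[req]
After 3 (process(B)): A:[] B:[]
After 4 (send(from=B, to=A, msg='ping')): A:[ping] B:[]
After 5 (process(A)): A:[] B:[]
After 6 (process(A)): A:[] B:[]
After 7 (process(A)): A:[] B:[]
After 8 (send(from=A, to=B, msg='stop')): A:[] B:[stop]
After 9 (process(B)): A:[] B:[]
After 10 (send(from=B, to=A, msg='hello')): A:[hello] B:[]

Answer: hello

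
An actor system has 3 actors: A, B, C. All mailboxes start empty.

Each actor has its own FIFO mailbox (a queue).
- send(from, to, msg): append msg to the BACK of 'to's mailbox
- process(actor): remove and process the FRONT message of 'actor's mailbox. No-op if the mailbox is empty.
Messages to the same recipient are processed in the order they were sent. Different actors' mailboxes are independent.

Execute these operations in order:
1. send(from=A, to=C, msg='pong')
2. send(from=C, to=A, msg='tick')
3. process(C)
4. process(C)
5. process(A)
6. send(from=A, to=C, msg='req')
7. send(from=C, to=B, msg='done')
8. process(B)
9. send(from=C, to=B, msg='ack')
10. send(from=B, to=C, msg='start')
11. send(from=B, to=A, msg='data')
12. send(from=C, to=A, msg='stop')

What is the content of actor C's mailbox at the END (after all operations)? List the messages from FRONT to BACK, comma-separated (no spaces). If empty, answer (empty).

After 1 (send(from=A, to=C, msg='pong')): A:[] B:[] C:[pong]
After 2 (send(from=C, to=A, msg='tick')): A:[tick] B:[] C:[pong]
After 3 (process(C)): A:[tick] B:[] C:[]
After 4 (process(C)): A:[tick] B:[] C:[]
After 5 (process(A)): A:[] B:[] C:[]
After 6 (send(from=A, to=C, msg='req')): A:[] B:[] C:[req]
After 7 (send(from=C, to=B, msg='done')): A:[] B:[done] C:[req]
After 8 (process(B)): A:[] B:[] C:[req]
After 9 (send(from=C, to=B, msg='ack')): A:[] B:[ack] C:[req]
After 10 (send(from=B, to=C, msg='start')): A:[] B:[ack] C:[req,start]
After 11 (send(from=B, to=A, msg='data')): A:[data] B:[ack] C:[req,start]
After 12 (send(from=C, to=A, msg='stop')): A:[data,stop] B:[ack] C:[req,start]

Answer: req,start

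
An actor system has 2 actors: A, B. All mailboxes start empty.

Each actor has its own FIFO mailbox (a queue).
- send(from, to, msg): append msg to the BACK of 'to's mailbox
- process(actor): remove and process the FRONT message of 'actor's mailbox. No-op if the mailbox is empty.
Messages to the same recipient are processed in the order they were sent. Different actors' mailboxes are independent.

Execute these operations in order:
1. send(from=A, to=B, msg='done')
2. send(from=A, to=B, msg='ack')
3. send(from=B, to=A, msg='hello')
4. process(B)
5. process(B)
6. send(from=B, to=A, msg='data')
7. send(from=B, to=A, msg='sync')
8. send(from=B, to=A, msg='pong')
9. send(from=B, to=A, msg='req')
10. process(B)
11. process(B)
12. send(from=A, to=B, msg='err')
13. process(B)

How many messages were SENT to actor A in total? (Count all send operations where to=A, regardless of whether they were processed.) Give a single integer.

Answer: 5

Derivation:
After 1 (send(from=A, to=B, msg='done')): A:[] B:[done]
After 2 (send(from=A, to=B, msg='ack')): A:[] B:[done,ack]
After 3 (send(from=B, to=A, msg='hello')): A:[hello] B:[done,ack]
After 4 (process(B)): A:[hello] B:[ack]
After 5 (process(B)): A:[hello] B:[]
After 6 (send(from=B, to=A, msg='data')): A:[hello,data] B:[]
After 7 (send(from=B, to=A, msg='sync')): A:[hello,data,sync] B:[]
After 8 (send(from=B, to=A, msg='pong')): A:[hello,data,sync,pong] B:[]
After 9 (send(from=B, to=A, msg='req')): A:[hello,data,sync,pong,req] B:[]
After 10 (process(B)): A:[hello,data,sync,pong,req] B:[]
After 11 (process(B)): A:[hello,data,sync,pong,req] B:[]
After 12 (send(from=A, to=B, msg='err')): A:[hello,data,sync,pong,req] B:[err]
After 13 (process(B)): A:[hello,data,sync,pong,req] B:[]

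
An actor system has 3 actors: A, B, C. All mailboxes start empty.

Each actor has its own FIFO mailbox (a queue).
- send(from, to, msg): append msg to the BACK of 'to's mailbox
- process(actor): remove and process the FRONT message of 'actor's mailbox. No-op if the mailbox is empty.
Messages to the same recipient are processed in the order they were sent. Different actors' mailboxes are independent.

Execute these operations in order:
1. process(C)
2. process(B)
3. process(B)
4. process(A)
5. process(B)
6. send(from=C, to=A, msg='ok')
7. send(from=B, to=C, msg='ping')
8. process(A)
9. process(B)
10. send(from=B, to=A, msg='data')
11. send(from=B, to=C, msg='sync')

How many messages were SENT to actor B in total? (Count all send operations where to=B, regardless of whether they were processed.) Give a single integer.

Answer: 0

Derivation:
After 1 (process(C)): A:[] B:[] C:[]
After 2 (process(B)): A:[] B:[] C:[]
After 3 (process(B)): A:[] B:[] C:[]
After 4 (process(A)): A:[] B:[] C:[]
After 5 (process(B)): A:[] B:[] C:[]
After 6 (send(from=C, to=A, msg='ok')): A:[ok] B:[] C:[]
After 7 (send(from=B, to=C, msg='ping')): A:[ok] B:[] C:[ping]
After 8 (process(A)): A:[] B:[] C:[ping]
After 9 (process(B)): A:[] B:[] C:[ping]
After 10 (send(from=B, to=A, msg='data')): A:[data] B:[] C:[ping]
After 11 (send(from=B, to=C, msg='sync')): A:[data] B:[] C:[ping,sync]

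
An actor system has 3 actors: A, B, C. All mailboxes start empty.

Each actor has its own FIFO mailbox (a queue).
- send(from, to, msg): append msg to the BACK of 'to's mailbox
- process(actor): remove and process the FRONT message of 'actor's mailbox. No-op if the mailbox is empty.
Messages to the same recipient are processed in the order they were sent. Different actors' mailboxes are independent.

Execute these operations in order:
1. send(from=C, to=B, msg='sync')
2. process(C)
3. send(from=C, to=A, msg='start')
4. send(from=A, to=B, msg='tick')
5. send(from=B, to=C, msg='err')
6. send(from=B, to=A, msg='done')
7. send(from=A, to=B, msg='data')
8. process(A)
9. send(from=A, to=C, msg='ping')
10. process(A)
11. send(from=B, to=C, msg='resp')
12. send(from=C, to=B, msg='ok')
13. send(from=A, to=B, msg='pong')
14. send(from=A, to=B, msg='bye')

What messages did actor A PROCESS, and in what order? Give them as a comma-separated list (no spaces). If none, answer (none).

Answer: start,done

Derivation:
After 1 (send(from=C, to=B, msg='sync')): A:[] B:[sync] C:[]
After 2 (process(C)): A:[] B:[sync] C:[]
After 3 (send(from=C, to=A, msg='start')): A:[start] B:[sync] C:[]
After 4 (send(from=A, to=B, msg='tick')): A:[start] B:[sync,tick] C:[]
After 5 (send(from=B, to=C, msg='err')): A:[start] B:[sync,tick] C:[err]
After 6 (send(from=B, to=A, msg='done')): A:[start,done] B:[sync,tick] C:[err]
After 7 (send(from=A, to=B, msg='data')): A:[start,done] B:[sync,tick,data] C:[err]
After 8 (process(A)): A:[done] B:[sync,tick,data] C:[err]
After 9 (send(from=A, to=C, msg='ping')): A:[done] B:[sync,tick,data] C:[err,ping]
After 10 (process(A)): A:[] B:[sync,tick,data] C:[err,ping]
After 11 (send(from=B, to=C, msg='resp')): A:[] B:[sync,tick,data] C:[err,ping,resp]
After 12 (send(from=C, to=B, msg='ok')): A:[] B:[sync,tick,data,ok] C:[err,ping,resp]
After 13 (send(from=A, to=B, msg='pong')): A:[] B:[sync,tick,data,ok,pong] C:[err,ping,resp]
After 14 (send(from=A, to=B, msg='bye')): A:[] B:[sync,tick,data,ok,pong,bye] C:[err,ping,resp]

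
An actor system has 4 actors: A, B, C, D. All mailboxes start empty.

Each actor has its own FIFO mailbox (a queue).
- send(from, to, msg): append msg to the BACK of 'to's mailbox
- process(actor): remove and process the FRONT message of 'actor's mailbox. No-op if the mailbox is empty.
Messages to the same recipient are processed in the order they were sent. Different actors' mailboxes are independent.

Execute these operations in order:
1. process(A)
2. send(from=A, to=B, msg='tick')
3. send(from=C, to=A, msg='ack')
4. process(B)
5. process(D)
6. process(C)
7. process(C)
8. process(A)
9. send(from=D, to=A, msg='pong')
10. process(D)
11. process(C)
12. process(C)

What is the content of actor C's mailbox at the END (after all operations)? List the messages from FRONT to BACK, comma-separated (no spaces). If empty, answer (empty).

After 1 (process(A)): A:[] B:[] C:[] D:[]
After 2 (send(from=A, to=B, msg='tick')): A:[] B:[tick] C:[] D:[]
After 3 (send(from=C, to=A, msg='ack')): A:[ack] B:[tick] C:[] D:[]
After 4 (process(B)): A:[ack] B:[] C:[] D:[]
After 5 (process(D)): A:[ack] B:[] C:[] D:[]
After 6 (process(C)): A:[ack] B:[] C:[] D:[]
After 7 (process(C)): A:[ack] B:[] C:[] D:[]
After 8 (process(A)): A:[] B:[] C:[] D:[]
After 9 (send(from=D, to=A, msg='pong')): A:[pong] B:[] C:[] D:[]
After 10 (process(D)): A:[pong] B:[] C:[] D:[]
After 11 (process(C)): A:[pong] B:[] C:[] D:[]
After 12 (process(C)): A:[pong] B:[] C:[] D:[]

Answer: (empty)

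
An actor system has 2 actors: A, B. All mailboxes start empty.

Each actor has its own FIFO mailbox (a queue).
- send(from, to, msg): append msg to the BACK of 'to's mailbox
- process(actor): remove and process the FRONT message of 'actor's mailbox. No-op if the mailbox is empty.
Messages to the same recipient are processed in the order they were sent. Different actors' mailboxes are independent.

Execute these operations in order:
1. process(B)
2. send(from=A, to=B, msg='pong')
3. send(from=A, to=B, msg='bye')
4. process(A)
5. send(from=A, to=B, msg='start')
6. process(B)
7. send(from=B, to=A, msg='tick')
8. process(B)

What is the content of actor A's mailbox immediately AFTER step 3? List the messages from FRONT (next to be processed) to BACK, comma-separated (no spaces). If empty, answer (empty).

After 1 (process(B)): A:[] B:[]
After 2 (send(from=A, to=B, msg='pong')): A:[] B:[pong]
After 3 (send(from=A, to=B, msg='bye')): A:[] B:[pong,bye]

(empty)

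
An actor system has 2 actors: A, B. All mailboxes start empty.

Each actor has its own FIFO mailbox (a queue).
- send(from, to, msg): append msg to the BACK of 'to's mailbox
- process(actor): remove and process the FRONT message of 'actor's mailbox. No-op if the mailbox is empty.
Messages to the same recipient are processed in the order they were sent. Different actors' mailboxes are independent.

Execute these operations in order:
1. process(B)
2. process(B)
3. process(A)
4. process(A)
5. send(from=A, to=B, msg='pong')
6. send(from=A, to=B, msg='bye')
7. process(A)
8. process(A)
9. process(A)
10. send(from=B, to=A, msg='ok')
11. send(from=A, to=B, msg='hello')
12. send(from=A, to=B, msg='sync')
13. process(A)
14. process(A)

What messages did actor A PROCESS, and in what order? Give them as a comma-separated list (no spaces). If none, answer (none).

After 1 (process(B)): A:[] B:[]
After 2 (process(B)): A:[] B:[]
After 3 (process(A)): A:[] B:[]
After 4 (process(A)): A:[] B:[]
After 5 (send(from=A, to=B, msg='pong')): A:[] B:[pong]
After 6 (send(from=A, to=B, msg='bye')): A:[] B:[pong,bye]
After 7 (process(A)): A:[] B:[pong,bye]
After 8 (process(A)): A:[] B:[pong,bye]
After 9 (process(A)): A:[] B:[pong,bye]
After 10 (send(from=B, to=A, msg='ok')): A:[ok] B:[pong,bye]
After 11 (send(from=A, to=B, msg='hello')): A:[ok] B:[pong,bye,hello]
After 12 (send(from=A, to=B, msg='sync')): A:[ok] B:[pong,bye,hello,sync]
After 13 (process(A)): A:[] B:[pong,bye,hello,sync]
After 14 (process(A)): A:[] B:[pong,bye,hello,sync]

Answer: ok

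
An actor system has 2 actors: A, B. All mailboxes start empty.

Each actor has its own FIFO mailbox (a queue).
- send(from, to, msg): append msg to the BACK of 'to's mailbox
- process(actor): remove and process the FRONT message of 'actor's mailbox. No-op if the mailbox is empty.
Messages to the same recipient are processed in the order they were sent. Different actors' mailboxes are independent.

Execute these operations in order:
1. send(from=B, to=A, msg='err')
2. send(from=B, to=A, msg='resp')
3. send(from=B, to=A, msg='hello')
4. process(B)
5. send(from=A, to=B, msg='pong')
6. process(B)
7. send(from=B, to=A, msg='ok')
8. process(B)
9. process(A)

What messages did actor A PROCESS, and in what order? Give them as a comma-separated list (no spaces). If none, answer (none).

After 1 (send(from=B, to=A, msg='err')): A:[err] B:[]
After 2 (send(from=B, to=A, msg='resp')): A:[err,resp] B:[]
After 3 (send(from=B, to=A, msg='hello')): A:[err,resp,hello] B:[]
After 4 (process(B)): A:[err,resp,hello] B:[]
After 5 (send(from=A, to=B, msg='pong')): A:[err,resp,hello] B:[pong]
After 6 (process(B)): A:[err,resp,hello] B:[]
After 7 (send(from=B, to=A, msg='ok')): A:[err,resp,hello,ok] B:[]
After 8 (process(B)): A:[err,resp,hello,ok] B:[]
After 9 (process(A)): A:[resp,hello,ok] B:[]

Answer: err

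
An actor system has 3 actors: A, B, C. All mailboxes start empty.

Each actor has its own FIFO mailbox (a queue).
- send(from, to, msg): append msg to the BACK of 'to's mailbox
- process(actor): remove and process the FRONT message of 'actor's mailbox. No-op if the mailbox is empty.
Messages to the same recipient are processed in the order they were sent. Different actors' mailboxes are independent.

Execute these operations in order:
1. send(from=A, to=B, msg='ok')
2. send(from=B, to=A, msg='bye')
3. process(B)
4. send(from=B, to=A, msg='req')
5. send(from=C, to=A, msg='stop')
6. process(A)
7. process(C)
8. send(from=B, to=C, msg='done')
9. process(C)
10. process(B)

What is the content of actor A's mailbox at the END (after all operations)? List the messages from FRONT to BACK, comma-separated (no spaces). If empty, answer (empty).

Answer: req,stop

Derivation:
After 1 (send(from=A, to=B, msg='ok')): A:[] B:[ok] C:[]
After 2 (send(from=B, to=A, msg='bye')): A:[bye] B:[ok] C:[]
After 3 (process(B)): A:[bye] B:[] C:[]
After 4 (send(from=B, to=A, msg='req')): A:[bye,req] B:[] C:[]
After 5 (send(from=C, to=A, msg='stop')): A:[bye,req,stop] B:[] C:[]
After 6 (process(A)): A:[req,stop] B:[] C:[]
After 7 (process(C)): A:[req,stop] B:[] C:[]
After 8 (send(from=B, to=C, msg='done')): A:[req,stop] B:[] C:[done]
After 9 (process(C)): A:[req,stop] B:[] C:[]
After 10 (process(B)): A:[req,stop] B:[] C:[]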